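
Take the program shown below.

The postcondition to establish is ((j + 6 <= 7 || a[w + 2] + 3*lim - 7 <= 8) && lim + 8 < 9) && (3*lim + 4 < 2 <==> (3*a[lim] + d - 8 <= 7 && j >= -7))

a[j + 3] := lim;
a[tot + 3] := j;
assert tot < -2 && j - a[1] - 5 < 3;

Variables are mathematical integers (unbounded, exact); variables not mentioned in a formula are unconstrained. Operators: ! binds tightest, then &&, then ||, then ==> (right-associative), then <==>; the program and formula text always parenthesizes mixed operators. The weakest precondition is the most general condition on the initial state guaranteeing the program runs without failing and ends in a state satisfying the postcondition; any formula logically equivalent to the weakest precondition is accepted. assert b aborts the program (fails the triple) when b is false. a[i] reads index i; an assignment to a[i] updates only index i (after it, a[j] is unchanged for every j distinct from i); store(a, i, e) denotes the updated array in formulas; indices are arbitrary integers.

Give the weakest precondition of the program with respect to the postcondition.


Working backward. After the program, the postcondition ((j + 6 <= 7 || a[w + 2] + 3*lim - 7 <= 8) && lim + 8 < 9) && (3*lim + 4 < 2 <==> (3*a[lim] + d - 8 <= 7 && j >= -7)) must hold; in canonical form it is (j <= 1 || a[w + 2] + 3*lim <= 15) && lim < 1 && (3*lim < -2 <==> (3*a[lim] + d <= 15 && j >= -7)).
Before assert tot < -2 && j - a[1] - 5 < 3: tot < -2 && j < a[1] + 8 && (j <= 1 || a[w + 2] + 3*lim <= 15) && lim < 1 && (3*lim < -2 <==> (3*a[lim] + d <= 15 && j >= -7))
Before a[tot + 3] := j: tot < -2 && j < store(a, tot + 3, j)[1] + 8 && (j <= 1 || store(a, tot + 3, j)[w + 2] + 3*lim <= 15) && lim < 1 && (3*lim < -2 <==> (3*store(a, tot + 3, j)[lim] + d <= 15 && j >= -7))
Before a[j + 3] := lim: tot < -2 && j < store(store(a, j + 3, lim), tot + 3, j)[1] + 8 && (j <= 1 || store(store(a, j + 3, lim), tot + 3, j)[w + 2] + 3*lim <= 15) && lim < 1 && (3*lim < -2 <==> (3*store(store(a, j + 3, lim), tot + 3, j)[lim] + d <= 15 && j >= -7))
Answer: WP = tot < -2 && j < store(store(a, j + 3, lim), tot + 3, j)[1] + 8 && (j <= 1 || store(store(a, j + 3, lim), tot + 3, j)[w + 2] + 3*lim <= 15) && lim < 1 && (3*lim < -2 <==> (3*store(store(a, j + 3, lim), tot + 3, j)[lim] + d <= 15 && j >= -7))


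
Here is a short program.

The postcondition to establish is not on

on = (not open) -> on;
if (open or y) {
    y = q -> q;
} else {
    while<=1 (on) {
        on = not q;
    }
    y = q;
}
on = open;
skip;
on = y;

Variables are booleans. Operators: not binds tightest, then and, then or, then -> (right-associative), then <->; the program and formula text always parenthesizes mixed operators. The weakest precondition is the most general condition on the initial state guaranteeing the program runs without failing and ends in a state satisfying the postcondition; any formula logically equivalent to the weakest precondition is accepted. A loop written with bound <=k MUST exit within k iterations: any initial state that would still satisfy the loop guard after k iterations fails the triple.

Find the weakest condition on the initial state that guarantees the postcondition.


Working backward. After the program, not on must hold.
Before on := y: not y
Before skip: not y
Before on := open: not y
Then branch requires false; else branch requires (not on) and ((not on) -> (not q)).
Before the if: (not (open or y)) and ((not (open or y)) -> ((not on) and ((not on) -> (not q))))
Before on := (not open) -> on: (not (open or y)) and ((not (open or y)) -> ((not ((not open) -> on)) and ((not ((not open) -> on)) -> (not q))))
Answer: WP = (not (open or y)) and ((not (open or y)) -> ((not ((not open) -> on)) and ((not ((not open) -> on)) -> (not q))))


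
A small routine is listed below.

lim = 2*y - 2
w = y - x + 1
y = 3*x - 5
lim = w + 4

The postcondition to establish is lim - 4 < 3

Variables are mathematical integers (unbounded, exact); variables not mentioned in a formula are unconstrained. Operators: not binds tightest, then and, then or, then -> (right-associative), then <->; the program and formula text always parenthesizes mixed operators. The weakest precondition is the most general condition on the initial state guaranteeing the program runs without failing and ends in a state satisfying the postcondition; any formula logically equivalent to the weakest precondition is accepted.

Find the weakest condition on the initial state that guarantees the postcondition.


Working backward. After the program, the postcondition lim - 4 < 3 must hold; in canonical form it is lim < 7.
Before lim := w + 4: w < 3
Before y := 3*x - 5: w < 3
Before w := y - x + 1: y < x + 2
Before lim := 2*y - 2: y < x + 2
Answer: WP = y < x + 2


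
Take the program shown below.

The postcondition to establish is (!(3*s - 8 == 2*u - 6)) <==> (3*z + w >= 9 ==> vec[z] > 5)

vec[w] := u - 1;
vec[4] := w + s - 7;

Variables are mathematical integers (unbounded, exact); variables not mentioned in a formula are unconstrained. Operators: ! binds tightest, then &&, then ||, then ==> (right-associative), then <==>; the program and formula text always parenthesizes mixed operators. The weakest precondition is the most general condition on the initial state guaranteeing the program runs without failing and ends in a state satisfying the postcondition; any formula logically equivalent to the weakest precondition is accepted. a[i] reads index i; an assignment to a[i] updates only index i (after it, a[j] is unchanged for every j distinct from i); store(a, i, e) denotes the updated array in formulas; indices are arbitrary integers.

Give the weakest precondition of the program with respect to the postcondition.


Working backward. After the program, the postcondition (!(3*s - 8 == 2*u - 6)) <==> (3*z + w >= 9 ==> vec[z] > 5) must hold; in canonical form it is (!(3*s == 2*u + 2)) <==> (w + 3*z >= 9 ==> vec[z] > 5).
Before vec[4] := w + s - 7: (!(3*s == 2*u + 2)) <==> (w + 3*z >= 9 ==> store(vec, 4, s + w - 7)[z] > 5)
Before vec[w] := u - 1: (!(3*s == 2*u + 2)) <==> (w + 3*z >= 9 ==> store(store(vec, w, u - 1), 4, s + w - 7)[z] > 5)
Answer: WP = (!(3*s == 2*u + 2)) <==> (w + 3*z >= 9 ==> store(store(vec, w, u - 1), 4, s + w - 7)[z] > 5)


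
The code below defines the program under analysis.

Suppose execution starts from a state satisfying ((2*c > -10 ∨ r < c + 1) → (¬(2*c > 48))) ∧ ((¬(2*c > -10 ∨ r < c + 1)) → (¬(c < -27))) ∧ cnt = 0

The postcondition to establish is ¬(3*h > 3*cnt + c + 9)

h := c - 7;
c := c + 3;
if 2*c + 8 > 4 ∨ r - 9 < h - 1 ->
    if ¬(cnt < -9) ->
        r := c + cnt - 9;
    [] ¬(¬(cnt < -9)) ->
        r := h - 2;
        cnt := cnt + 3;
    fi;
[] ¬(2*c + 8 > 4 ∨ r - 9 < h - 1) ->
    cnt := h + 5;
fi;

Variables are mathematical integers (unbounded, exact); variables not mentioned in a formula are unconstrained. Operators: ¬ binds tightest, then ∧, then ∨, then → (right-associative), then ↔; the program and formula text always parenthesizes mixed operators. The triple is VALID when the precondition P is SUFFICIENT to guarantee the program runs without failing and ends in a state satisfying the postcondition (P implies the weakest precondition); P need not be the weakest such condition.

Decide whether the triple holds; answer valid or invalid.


Working backward. After the program, the postcondition ¬(3*h > 3*cnt + c + 9) must hold; in canonical form it is ¬(3*h > c + 3*cnt + 9).
Then branch requires ((¬(cnt < -9)) → (¬(3*h > c + 3*cnt + 9))) ∧ (cnt < -9 → (¬(3*h > c + 3*cnt + 18))); else branch requires ¬(c < -24).
Before the if: ((2*c > -4 ∨ r < h + 8) → (((¬(cnt < -9)) → (¬(3*h > c + 3*cnt + 9))) ∧ (cnt < -9 → (¬(3*h > c + 3*cnt + 18))))) ∧ ((¬(2*c > -4 ∨ r < h + 8)) → (¬(c < -24)))
Before c := c + 3: ((2*c > -10 ∨ r < h + 8) → (((¬(cnt < -9)) → (¬(3*h > c + 3*cnt + 12))) ∧ (cnt < -9 → (¬(3*h > c + 3*cnt + 21))))) ∧ ((¬(2*c > -10 ∨ r < h + 8)) → (¬(c < -27)))
Before h := c - 7: ((2*c > -10 ∨ r < c + 1) → (((¬(cnt < -9)) → (¬(2*c > 3*cnt + 33))) ∧ (cnt < -9 → (¬(2*c > 3*cnt + 42))))) ∧ ((¬(2*c > -10 ∨ r < c + 1)) → (¬(c < -27)))
The weakest precondition is ((2*c > -10 ∨ r < c + 1) → (((¬(cnt < -9)) → (¬(2*c > 3*cnt + 33))) ∧ (cnt < -9 → (¬(2*c > 3*cnt + 42))))) ∧ ((¬(2*c > -10 ∨ r < c + 1)) → (¬(c < -27))).
Check whether ((2*c > -10 ∨ r < c + 1) → (¬(2*c > 48))) ∧ ((¬(2*c > -10 ∨ r < c + 1)) → (¬(c < -27))) ∧ cnt = 0 implies it.
Countermodel: at the initial state c = 17, cnt = 0, r = 18, the precondition holds but the weakest precondition fails.
Answer: invalid


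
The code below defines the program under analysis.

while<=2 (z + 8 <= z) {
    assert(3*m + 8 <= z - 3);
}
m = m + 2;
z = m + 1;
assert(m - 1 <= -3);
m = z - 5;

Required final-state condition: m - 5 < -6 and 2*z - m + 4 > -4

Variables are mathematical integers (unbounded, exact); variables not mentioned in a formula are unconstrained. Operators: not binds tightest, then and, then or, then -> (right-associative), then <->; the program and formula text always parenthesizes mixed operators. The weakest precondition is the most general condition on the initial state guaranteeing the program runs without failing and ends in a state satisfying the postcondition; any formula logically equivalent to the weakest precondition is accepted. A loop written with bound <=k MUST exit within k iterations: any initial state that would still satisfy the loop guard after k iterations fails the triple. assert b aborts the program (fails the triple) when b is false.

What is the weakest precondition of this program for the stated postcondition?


Working backward. After the program, the postcondition m - 5 < -6 and 2*z - m + 4 > -4 must hold; in canonical form it is m < -1 and 2*z > m - 8.
Before m := z - 5: z < 4 and z > -13
Before assert m - 1 <= -3: m <= -2 and z < 4 and z > -13
Before z := m + 1: m <= -2 and m < 3 and m > -14
Before m := m + 2: m <= -4 and m < 1 and m > -16
Before the loop (bound <=2), unroll the exhaustion recursion (WP_0 = exit-now case; WP_j = one more guarded iteration, up to j = 2):
  WP_0: m <= -4 and m < 1 and m > -16
  WP_1: m <= -4 and m < 1 and m > -16
  WP_2: m <= -4 and m < 1 and m > -16
So before the loop: m <= -4 and m < 1 and m > -16
Answer: WP = m <= -4 and m < 1 and m > -16


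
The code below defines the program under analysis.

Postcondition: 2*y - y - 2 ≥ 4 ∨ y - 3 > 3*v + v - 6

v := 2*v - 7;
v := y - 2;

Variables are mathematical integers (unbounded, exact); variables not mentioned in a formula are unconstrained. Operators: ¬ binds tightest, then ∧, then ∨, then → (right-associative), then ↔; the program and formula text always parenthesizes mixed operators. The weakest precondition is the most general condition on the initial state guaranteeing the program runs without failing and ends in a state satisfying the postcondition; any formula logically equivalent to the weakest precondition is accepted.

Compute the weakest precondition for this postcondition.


Working backward. After the program, the postcondition 2*y - y - 2 ≥ 4 ∨ y - 3 > 3*v + v - 6 must hold; in canonical form it is y ≥ 6 ∨ y > 4*v - 3.
Before v := y - 2: y ≥ 6 ∨ 3*y < 11
Before v := 2*v - 7: y ≥ 6 ∨ 3*y < 11
Answer: WP = y ≥ 6 ∨ 3*y < 11


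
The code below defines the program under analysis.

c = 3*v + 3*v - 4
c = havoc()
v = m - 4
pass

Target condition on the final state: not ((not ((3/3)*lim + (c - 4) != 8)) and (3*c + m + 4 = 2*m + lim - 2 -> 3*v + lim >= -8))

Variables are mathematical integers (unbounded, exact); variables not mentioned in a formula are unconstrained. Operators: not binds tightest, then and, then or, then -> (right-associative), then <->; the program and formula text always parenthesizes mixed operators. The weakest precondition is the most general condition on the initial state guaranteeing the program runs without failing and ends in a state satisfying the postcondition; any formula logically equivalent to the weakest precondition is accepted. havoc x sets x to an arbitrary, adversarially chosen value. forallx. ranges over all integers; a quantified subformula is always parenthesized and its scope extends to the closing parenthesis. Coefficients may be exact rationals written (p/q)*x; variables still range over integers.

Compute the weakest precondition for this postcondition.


Working backward. After the program, the postcondition not ((not ((3/3)*lim + (c - 4) != 8)) and (3*c + m + 4 = 2*m + lim - 2 -> 3*v + lim >= -8)) must hold; in canonical form it is not ((not (c + lim != 12)) and (3*c = lim + m - 6 -> lim + 3*v >= -8)).
Before skip: not ((not (c + lim != 12)) and (3*c = lim + m - 6 -> lim + 3*v >= -8))
Before v := m - 4: not ((not (c + lim != 12)) and (3*c = lim + m - 6 -> lim + 3*m >= 4))
Before havoc c: forall c_1. (not ((not (c_1 + lim != 12)) and (3*c_1 = lim + m - 6 -> lim + 3*m >= 4)))
Before c := 3*v + 3*v - 4: forall c_1. (not ((not (c_1 + lim != 12)) and (3*c_1 = lim + m - 6 -> lim + 3*m >= 4)))
Answer: WP = forall c_1. (not ((not (c_1 + lim != 12)) and (3*c_1 = lim + m - 6 -> lim + 3*m >= 4)))


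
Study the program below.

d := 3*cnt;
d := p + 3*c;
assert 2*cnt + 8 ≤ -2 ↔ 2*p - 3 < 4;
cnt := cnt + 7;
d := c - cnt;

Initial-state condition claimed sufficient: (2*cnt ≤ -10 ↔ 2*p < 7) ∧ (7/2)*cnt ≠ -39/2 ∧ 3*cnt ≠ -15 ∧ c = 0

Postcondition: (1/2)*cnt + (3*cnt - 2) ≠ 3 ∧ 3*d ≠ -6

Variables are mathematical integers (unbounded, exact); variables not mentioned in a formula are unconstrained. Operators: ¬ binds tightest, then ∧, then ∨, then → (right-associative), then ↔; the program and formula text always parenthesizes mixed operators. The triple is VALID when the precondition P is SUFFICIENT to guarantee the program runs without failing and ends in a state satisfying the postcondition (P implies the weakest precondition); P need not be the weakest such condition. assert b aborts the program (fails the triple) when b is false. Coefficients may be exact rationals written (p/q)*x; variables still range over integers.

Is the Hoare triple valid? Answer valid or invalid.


Working backward. After the program, the postcondition (1/2)*cnt + (3*cnt - 2) ≠ 3 ∧ 3*d ≠ -6 must hold; in canonical form it is (7/2)*cnt ≠ 5 ∧ 3*d ≠ -6.
Before d := c - cnt: (7/2)*cnt ≠ 5 ∧ 3*c ≠ 3*cnt - 6
Before cnt := cnt + 7: (7/2)*cnt ≠ -39/2 ∧ 3*c ≠ 3*cnt + 15
Before assert 2*cnt + 8 ≤ -2 ↔ 2*p - 3 < 4: (2*cnt ≤ -10 ↔ 2*p < 7) ∧ (7/2)*cnt ≠ -39/2 ∧ 3*c ≠ 3*cnt + 15
Before d := p + 3*c: (2*cnt ≤ -10 ↔ 2*p < 7) ∧ (7/2)*cnt ≠ -39/2 ∧ 3*c ≠ 3*cnt + 15
Before d := 3*cnt: (2*cnt ≤ -10 ↔ 2*p < 7) ∧ (7/2)*cnt ≠ -39/2 ∧ 3*c ≠ 3*cnt + 15
The weakest precondition is (2*cnt ≤ -10 ↔ 2*p < 7) ∧ (7/2)*cnt ≠ -39/2 ∧ 3*c ≠ 3*cnt + 15.
Check whether (2*cnt ≤ -10 ↔ 2*p < 7) ∧ (7/2)*cnt ≠ -39/2 ∧ 3*cnt ≠ -15 ∧ c = 0 implies it.
Every state satisfying the precondition satisfies the weakest precondition: the implication holds.
Answer: valid


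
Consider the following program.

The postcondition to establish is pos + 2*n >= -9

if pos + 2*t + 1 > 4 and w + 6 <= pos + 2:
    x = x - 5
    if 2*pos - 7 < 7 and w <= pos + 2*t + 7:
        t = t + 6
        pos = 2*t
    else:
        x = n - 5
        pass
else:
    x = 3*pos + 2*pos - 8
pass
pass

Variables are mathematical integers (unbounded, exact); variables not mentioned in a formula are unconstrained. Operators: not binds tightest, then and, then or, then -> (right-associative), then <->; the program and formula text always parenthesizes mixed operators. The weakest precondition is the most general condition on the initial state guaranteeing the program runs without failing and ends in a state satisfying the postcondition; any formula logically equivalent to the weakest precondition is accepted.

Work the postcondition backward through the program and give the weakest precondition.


Working backward. After the program, the postcondition pos + 2*n >= -9 must hold; in canonical form it is 2*n + pos >= -9.
Before skip: 2*n + pos >= -9
Before skip: 2*n + pos >= -9
Then branch requires ((2*pos < 14 and w <= pos + 2*t + 7) -> 2*n + 2*t >= -21) and ((not (2*pos < 14 and w <= pos + 2*t + 7)) -> 2*n + pos >= -9); else branch requires 2*n + pos >= -9.
Before the if: ((pos + 2*t > 3 and w <= pos - 4) -> (((2*pos < 14 and w <= pos + 2*t + 7) -> 2*n + 2*t >= -21) and ((not (2*pos < 14 and w <= pos + 2*t + 7)) -> 2*n + pos >= -9))) and ((not (pos + 2*t > 3 and w <= pos - 4)) -> 2*n + pos >= -9)
Answer: WP = ((pos + 2*t > 3 and w <= pos - 4) -> (((2*pos < 14 and w <= pos + 2*t + 7) -> 2*n + 2*t >= -21) and ((not (2*pos < 14 and w <= pos + 2*t + 7)) -> 2*n + pos >= -9))) and ((not (pos + 2*t > 3 and w <= pos - 4)) -> 2*n + pos >= -9)


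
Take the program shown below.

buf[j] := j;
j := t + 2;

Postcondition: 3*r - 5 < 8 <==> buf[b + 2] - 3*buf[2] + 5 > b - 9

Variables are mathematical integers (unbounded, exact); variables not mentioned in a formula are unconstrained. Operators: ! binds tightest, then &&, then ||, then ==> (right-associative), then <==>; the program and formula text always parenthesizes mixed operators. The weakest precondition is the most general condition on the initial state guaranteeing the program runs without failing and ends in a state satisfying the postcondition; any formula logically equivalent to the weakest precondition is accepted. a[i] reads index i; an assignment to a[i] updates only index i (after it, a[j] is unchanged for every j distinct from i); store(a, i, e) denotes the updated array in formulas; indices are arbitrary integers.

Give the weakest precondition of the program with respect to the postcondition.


Working backward. After the program, the postcondition 3*r - 5 < 8 <==> buf[b + 2] - 3*buf[2] + 5 > b - 9 must hold; in canonical form it is 3*r < 13 <==> buf[b + 2] > 3*buf[2] + b - 14.
Before j := t + 2: 3*r < 13 <==> buf[b + 2] > 3*buf[2] + b - 14
Before buf[j] := j: 3*r < 13 <==> store(buf, j, j)[b + 2] > 3*store(buf, j, j)[2] + b - 14
Answer: WP = 3*r < 13 <==> store(buf, j, j)[b + 2] > 3*store(buf, j, j)[2] + b - 14


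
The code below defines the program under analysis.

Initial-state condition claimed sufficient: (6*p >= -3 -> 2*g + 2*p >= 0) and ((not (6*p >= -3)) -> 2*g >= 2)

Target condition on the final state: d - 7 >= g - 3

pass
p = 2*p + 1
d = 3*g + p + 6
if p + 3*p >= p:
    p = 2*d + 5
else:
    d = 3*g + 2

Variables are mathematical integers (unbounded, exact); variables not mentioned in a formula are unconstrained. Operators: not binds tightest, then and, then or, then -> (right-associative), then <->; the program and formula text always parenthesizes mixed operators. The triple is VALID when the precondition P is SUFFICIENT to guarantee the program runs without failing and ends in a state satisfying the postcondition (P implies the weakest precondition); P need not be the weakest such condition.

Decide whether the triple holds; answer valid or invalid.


Working backward. After the program, the postcondition d - 7 >= g - 3 must hold; in canonical form it is d >= g + 4.
Then branch requires d >= g + 4; else branch requires 2*g >= 2.
Before the if: (3*p >= 0 -> d >= g + 4) and ((not (3*p >= 0)) -> 2*g >= 2)
Before d := 3*g + p + 6: (3*p >= 0 -> 2*g + p >= -2) and ((not (3*p >= 0)) -> 2*g >= 2)
Before p := 2*p + 1: (6*p >= -3 -> 2*g + 2*p >= -3) and ((not (6*p >= -3)) -> 2*g >= 2)
Before skip: (6*p >= -3 -> 2*g + 2*p >= -3) and ((not (6*p >= -3)) -> 2*g >= 2)
The weakest precondition is (6*p >= -3 -> 2*g + 2*p >= -3) and ((not (6*p >= -3)) -> 2*g >= 2).
Check whether (6*p >= -3 -> 2*g + 2*p >= 0) and ((not (6*p >= -3)) -> 2*g >= 2) implies it.
Every state satisfying the precondition satisfies the weakest precondition: the implication holds.
Answer: valid


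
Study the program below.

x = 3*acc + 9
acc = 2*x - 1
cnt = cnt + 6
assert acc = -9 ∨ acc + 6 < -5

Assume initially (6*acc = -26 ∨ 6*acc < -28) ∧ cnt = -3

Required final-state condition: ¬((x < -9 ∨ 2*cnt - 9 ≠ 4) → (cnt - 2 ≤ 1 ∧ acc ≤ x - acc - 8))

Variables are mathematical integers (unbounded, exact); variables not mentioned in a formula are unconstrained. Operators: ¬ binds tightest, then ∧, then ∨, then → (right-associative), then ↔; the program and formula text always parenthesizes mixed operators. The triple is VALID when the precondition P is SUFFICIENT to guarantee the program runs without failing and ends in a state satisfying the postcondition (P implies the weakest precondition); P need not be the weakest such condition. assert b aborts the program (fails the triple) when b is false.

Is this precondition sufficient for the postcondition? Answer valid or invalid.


Working backward. After the program, the postcondition ¬((x < -9 ∨ 2*cnt - 9 ≠ 4) → (cnt - 2 ≤ 1 ∧ acc ≤ x - acc - 8)) must hold; in canonical form it is ¬((x < -9 ∨ 2*cnt ≠ 13) → (cnt ≤ 3 ∧ 2*acc ≤ x - 8)).
Before assert acc = -9 ∨ acc + 6 < -5: (acc = -9 ∨ acc < -11) ∧ (¬((x < -9 ∨ 2*cnt ≠ 13) → (cnt ≤ 3 ∧ 2*acc ≤ x - 8)))
Before cnt := cnt + 6: (acc = -9 ∨ acc < -11) ∧ (¬((x < -9 ∨ 2*cnt ≠ 1) → (cnt ≤ -3 ∧ 2*acc ≤ x - 8)))
Before acc := 2*x - 1: (2*x = -8 ∨ 2*x < -10) ∧ (¬((x < -9 ∨ 2*cnt ≠ 1) → (cnt ≤ -3 ∧ 3*x ≤ -6)))
Before x := 3*acc + 9: (6*acc = -26 ∨ 6*acc < -28) ∧ (¬((3*acc < -18 ∨ 2*cnt ≠ 1) → (cnt ≤ -3 ∧ 9*acc ≤ -33)))
The weakest precondition is (6*acc = -26 ∨ 6*acc < -28) ∧ (¬((3*acc < -18 ∨ 2*cnt ≠ 1) → (cnt ≤ -3 ∧ 9*acc ≤ -33))).
Check whether (6*acc = -26 ∨ 6*acc < -28) ∧ cnt = -3 implies it.
Countermodel: at the initial state acc = -5, cnt = -3, the precondition holds but the weakest precondition fails.
Answer: invalid


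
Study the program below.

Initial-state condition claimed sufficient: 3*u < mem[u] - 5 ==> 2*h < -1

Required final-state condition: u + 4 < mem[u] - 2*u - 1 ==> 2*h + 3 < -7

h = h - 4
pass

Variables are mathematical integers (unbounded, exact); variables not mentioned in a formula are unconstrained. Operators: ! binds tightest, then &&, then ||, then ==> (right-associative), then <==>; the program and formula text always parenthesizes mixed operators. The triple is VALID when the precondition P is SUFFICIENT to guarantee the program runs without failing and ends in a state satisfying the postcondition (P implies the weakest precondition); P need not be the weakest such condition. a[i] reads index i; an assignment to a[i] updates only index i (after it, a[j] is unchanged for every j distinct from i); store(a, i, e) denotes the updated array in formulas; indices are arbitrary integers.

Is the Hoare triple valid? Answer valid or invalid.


Working backward. After the program, the postcondition u + 4 < mem[u] - 2*u - 1 ==> 2*h + 3 < -7 must hold; in canonical form it is 3*u < mem[u] - 5 ==> 2*h < -10.
Before skip: 3*u < mem[u] - 5 ==> 2*h < -10
Before h := h - 4: 3*u < mem[u] - 5 ==> 2*h < -2
The weakest precondition is 3*u < mem[u] - 5 ==> 2*h < -2.
Check whether 3*u < mem[u] - 5 ==> 2*h < -1 implies it.
Countermodel: at the initial state h = -1, mem = {[0] = 6, elsewhere 6}, u = 0, the precondition holds but the weakest precondition fails.
Answer: invalid


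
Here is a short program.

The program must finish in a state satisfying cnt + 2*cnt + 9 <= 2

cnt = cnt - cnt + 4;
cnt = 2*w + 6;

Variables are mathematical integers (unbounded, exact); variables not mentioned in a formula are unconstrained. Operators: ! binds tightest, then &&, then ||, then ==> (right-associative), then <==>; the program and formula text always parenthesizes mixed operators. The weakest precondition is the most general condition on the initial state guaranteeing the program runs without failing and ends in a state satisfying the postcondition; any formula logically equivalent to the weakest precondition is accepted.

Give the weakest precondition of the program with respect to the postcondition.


Working backward. After the program, the postcondition cnt + 2*cnt + 9 <= 2 must hold; in canonical form it is 3*cnt <= -7.
Before cnt := 2*w + 6: 6*w <= -25
Before cnt := cnt - cnt + 4: 6*w <= -25
Answer: WP = 6*w <= -25


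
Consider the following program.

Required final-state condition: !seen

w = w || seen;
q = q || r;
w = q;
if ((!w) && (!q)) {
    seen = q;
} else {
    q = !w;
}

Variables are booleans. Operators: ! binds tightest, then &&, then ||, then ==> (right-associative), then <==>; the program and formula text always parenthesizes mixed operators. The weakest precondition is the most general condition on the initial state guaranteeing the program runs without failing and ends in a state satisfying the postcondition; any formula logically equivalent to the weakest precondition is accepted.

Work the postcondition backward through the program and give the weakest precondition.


Working backward. After the program, !seen must hold.
Then branch requires !q; else branch requires !seen.
Before the if: (((!w) && (!q)) ==> (!q)) && ((!((!w) && (!q))) ==> (!seen))
Before w := q: q ==> (!seen)
Before q := q || r: (q || r) ==> (!seen)
Before w := w || seen: (q || r) ==> (!seen)
Answer: WP = (q || r) ==> (!seen)


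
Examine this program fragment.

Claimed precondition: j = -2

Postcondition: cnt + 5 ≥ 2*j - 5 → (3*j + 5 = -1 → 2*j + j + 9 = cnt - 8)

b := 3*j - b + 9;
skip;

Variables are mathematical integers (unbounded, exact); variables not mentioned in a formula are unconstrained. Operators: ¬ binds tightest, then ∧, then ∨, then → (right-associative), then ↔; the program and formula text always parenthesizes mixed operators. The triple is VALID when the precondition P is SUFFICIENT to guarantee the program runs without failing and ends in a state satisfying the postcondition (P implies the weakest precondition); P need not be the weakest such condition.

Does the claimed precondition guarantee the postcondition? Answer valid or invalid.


Working backward. After the program, the postcondition cnt + 5 ≥ 2*j - 5 → (3*j + 5 = -1 → 2*j + j + 9 = cnt - 8) must hold; in canonical form it is cnt ≥ 2*j - 10 → (3*j = -6 → 3*j = cnt - 17).
Before skip: cnt ≥ 2*j - 10 → (3*j = -6 → 3*j = cnt - 17)
Before b := 3*j - b + 9: cnt ≥ 2*j - 10 → (3*j = -6 → 3*j = cnt - 17)
The weakest precondition is cnt ≥ 2*j - 10 → (3*j = -6 → 3*j = cnt - 17).
Check whether j = -2 implies it.
Countermodel: at the initial state cnt = 0, j = -2, the precondition holds but the weakest precondition fails.
Answer: invalid


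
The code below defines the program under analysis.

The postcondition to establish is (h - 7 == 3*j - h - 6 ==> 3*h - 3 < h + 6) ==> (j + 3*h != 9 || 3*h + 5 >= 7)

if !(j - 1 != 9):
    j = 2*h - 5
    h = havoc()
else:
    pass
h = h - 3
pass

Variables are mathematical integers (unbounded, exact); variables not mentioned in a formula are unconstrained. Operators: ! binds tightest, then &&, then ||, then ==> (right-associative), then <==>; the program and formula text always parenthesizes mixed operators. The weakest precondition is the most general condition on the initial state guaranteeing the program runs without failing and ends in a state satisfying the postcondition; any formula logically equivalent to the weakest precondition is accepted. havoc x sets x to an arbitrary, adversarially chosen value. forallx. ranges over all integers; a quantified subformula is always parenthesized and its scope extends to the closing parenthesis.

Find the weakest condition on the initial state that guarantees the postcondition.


Working backward. After the program, the postcondition (h - 7 == 3*j - h - 6 ==> 3*h - 3 < h + 6) ==> (j + 3*h != 9 || 3*h + 5 >= 7) must hold; in canonical form it is (2*h == 3*j + 1 ==> 2*h < 9) ==> (3*h + j != 9 || 3*h >= 2).
Before skip: (2*h == 3*j + 1 ==> 2*h < 9) ==> (3*h + j != 9 || 3*h >= 2)
Before h := h - 3: (2*h == 3*j + 7 ==> 2*h < 15) ==> (3*h + j != 18 || 3*h >= 11)
Then branch requires forall h_1. ((2*h_1 == 6*h - 8 ==> 2*h_1 < 15) ==> (2*h + 3*h_1 != 23 || 3*h_1 >= 11)); else branch requires (2*h == 3*j + 7 ==> 2*h < 15) ==> (3*h + j != 18 || 3*h >= 11).
Before the if: ((!(j != 10)) ==> (forall h_1. ((2*h_1 == 6*h - 8 ==> 2*h_1 < 15) ==> (2*h + 3*h_1 != 23 || 3*h_1 >= 11)))) && (j != 10 ==> ((2*h == 3*j + 7 ==> 2*h < 15) ==> (3*h + j != 18 || 3*h >= 11)))
Answer: WP = ((!(j != 10)) ==> (forall h_1. ((2*h_1 == 6*h - 8 ==> 2*h_1 < 15) ==> (2*h + 3*h_1 != 23 || 3*h_1 >= 11)))) && (j != 10 ==> ((2*h == 3*j + 7 ==> 2*h < 15) ==> (3*h + j != 18 || 3*h >= 11)))


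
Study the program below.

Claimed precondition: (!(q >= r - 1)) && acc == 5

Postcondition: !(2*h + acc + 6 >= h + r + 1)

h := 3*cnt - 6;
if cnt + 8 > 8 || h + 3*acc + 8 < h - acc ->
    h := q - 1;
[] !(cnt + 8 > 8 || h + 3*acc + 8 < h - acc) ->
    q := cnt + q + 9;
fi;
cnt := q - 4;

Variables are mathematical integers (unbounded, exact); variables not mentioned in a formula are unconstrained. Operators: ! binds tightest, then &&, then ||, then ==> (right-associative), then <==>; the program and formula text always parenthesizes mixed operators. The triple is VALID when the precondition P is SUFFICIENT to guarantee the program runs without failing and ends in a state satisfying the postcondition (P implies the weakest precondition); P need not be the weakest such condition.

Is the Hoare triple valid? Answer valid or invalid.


Working backward. After the program, the postcondition !(2*h + acc + 6 >= h + r + 1) must hold; in canonical form it is !(acc + h >= r - 5).
Before cnt := q - 4: !(acc + h >= r - 5)
Then branch requires !(acc + q >= r - 4); else branch requires !(acc + h >= r - 5).
Before the if: ((cnt > 0 || 4*acc < -8) ==> (!(acc + q >= r - 4))) && ((!(cnt > 0 || 4*acc < -8)) ==> (!(acc + h >= r - 5)))
Before h := 3*cnt - 6: ((cnt > 0 || 4*acc < -8) ==> (!(acc + q >= r - 4))) && ((!(cnt > 0 || 4*acc < -8)) ==> (!(acc + 3*cnt >= r + 1)))
The weakest precondition is ((cnt > 0 || 4*acc < -8) ==> (!(acc + q >= r - 4))) && ((!(cnt > 0 || 4*acc < -8)) ==> (!(acc + 3*cnt >= r + 1))).
Check whether (!(q >= r - 1)) && acc == 5 implies it.
Countermodel: at the initial state acc = 5, cnt = 0, q = -10, r = 0, the precondition holds but the weakest precondition fails.
Answer: invalid


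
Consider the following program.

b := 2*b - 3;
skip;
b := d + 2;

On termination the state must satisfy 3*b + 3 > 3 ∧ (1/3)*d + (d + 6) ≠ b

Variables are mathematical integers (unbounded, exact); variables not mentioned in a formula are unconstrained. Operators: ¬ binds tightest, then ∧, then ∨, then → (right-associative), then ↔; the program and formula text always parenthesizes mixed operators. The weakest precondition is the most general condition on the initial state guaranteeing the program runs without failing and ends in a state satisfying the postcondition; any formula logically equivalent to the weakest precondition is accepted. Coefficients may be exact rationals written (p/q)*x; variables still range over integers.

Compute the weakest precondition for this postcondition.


Working backward. After the program, the postcondition 3*b + 3 > 3 ∧ (1/3)*d + (d + 6) ≠ b must hold; in canonical form it is 3*b > 0 ∧ (4/3)*d ≠ b - 6.
Before b := d + 2: 3*d > -6 ∧ (1/3)*d ≠ -4
Before skip: 3*d > -6 ∧ (1/3)*d ≠ -4
Before b := 2*b - 3: 3*d > -6 ∧ (1/3)*d ≠ -4
Answer: WP = 3*d > -6 ∧ (1/3)*d ≠ -4


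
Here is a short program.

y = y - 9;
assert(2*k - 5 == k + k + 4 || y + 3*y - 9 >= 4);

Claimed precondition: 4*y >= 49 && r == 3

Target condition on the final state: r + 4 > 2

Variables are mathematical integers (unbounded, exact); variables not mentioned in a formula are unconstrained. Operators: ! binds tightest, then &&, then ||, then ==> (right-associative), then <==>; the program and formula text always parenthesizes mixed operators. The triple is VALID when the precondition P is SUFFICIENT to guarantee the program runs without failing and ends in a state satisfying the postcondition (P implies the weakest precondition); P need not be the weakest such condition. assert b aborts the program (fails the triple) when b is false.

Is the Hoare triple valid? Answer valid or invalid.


Working backward. After the program, the postcondition r + 4 > 2 must hold; in canonical form it is r > -2.
Before assert 2*k - 5 == k + k + 4 || y + 3*y - 9 >= 4: 4*y >= 13 && r > -2
Before y := y - 9: 4*y >= 49 && r > -2
The weakest precondition is 4*y >= 49 && r > -2.
Check whether 4*y >= 49 && r == 3 implies it.
Every state satisfying the precondition satisfies the weakest precondition: the implication holds.
Answer: valid


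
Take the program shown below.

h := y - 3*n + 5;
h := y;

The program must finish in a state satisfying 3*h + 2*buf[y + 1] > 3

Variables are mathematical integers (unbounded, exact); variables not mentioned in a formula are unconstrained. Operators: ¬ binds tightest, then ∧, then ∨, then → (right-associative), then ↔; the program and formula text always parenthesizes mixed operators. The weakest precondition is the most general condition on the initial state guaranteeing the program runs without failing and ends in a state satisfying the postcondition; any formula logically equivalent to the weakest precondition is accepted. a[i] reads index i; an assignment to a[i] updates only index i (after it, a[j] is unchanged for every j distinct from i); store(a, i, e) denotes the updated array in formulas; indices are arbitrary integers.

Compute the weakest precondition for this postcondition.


Working backward. After the program, the postcondition 3*h + 2*buf[y + 1] > 3 must hold; in canonical form it is 2*buf[y + 1] + 3*h > 3.
Before h := y: 2*buf[y + 1] + 3*y > 3
Before h := y - 3*n + 5: 2*buf[y + 1] + 3*y > 3
Answer: WP = 2*buf[y + 1] + 3*y > 3


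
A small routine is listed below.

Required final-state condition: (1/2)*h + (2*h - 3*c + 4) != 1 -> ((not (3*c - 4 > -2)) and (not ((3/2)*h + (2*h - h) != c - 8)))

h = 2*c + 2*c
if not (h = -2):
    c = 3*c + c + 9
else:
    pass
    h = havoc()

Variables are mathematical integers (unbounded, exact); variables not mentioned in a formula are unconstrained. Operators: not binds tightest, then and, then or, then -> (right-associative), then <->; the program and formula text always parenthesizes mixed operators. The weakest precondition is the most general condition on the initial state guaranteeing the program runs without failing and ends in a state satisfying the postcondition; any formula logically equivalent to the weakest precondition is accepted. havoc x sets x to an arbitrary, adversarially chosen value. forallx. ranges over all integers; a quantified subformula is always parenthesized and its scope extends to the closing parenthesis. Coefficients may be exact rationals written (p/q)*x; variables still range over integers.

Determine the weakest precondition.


Working backward. After the program, the postcondition (1/2)*h + (2*h - 3*c + 4) != 1 -> ((not (3*c - 4 > -2)) and (not ((3/2)*h + (2*h - h) != c - 8))) must hold; in canonical form it is (5/2)*h != 3*c - 3 -> ((not (3*c > 2)) and (not ((5/2)*h != c - 8))).
Then branch requires (5/2)*h != 12*c + 24 -> ((not (12*c > -25)) and (not ((5/2)*h != 4*c + 1))); else branch requires forall h_1. ((5/2)*h_1 != 3*c - 3 -> ((not (3*c > 2)) and (not ((5/2)*h_1 != c - 8)))).
Before the if: ((not (h = -2)) -> ((5/2)*h != 12*c + 24 -> ((not (12*c > -25)) and (not ((5/2)*h != 4*c + 1))))) and (h = -2 -> (forall h_1. ((5/2)*h_1 != 3*c - 3 -> ((not (3*c > 2)) and (not ((5/2)*h_1 != c - 8))))))
Before h := 2*c + 2*c: ((not (4*c = -2)) -> (2*c != -24 -> ((not (12*c > -25)) and (not (6*c != 1))))) and (4*c = -2 -> (forall h_1. ((5/2)*h_1 != 3*c - 3 -> ((not (3*c > 2)) and (not ((5/2)*h_1 != c - 8))))))
Answer: WP = ((not (4*c = -2)) -> (2*c != -24 -> ((not (12*c > -25)) and (not (6*c != 1))))) and (4*c = -2 -> (forall h_1. ((5/2)*h_1 != 3*c - 3 -> ((not (3*c > 2)) and (not ((5/2)*h_1 != c - 8))))))


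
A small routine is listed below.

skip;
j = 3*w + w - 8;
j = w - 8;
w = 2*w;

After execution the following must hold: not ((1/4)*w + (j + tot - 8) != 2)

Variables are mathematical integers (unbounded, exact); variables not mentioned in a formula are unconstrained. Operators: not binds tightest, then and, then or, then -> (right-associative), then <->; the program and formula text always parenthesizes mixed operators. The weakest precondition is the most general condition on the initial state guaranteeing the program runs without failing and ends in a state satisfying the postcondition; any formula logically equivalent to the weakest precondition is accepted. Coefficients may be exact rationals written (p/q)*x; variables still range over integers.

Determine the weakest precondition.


Working backward. After the program, the postcondition not ((1/4)*w + (j + tot - 8) != 2) must hold; in canonical form it is not (j + tot + (1/4)*w != 10).
Before w := 2*w: not (j + tot + (1/2)*w != 10)
Before j := w - 8: not (tot + (3/2)*w != 18)
Before j := 3*w + w - 8: not (tot + (3/2)*w != 18)
Before skip: not (tot + (3/2)*w != 18)
Answer: WP = not (tot + (3/2)*w != 18)


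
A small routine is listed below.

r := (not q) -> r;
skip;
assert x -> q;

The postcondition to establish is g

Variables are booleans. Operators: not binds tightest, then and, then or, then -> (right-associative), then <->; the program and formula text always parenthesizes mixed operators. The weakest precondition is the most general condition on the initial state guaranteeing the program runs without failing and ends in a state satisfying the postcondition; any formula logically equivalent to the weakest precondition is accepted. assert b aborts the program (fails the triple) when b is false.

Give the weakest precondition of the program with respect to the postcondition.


Working backward. After the program, g must hold.
Before assert x -> q: (x -> q) and g
Before skip: (x -> q) and g
Before r := (not q) -> r: (x -> q) and g
Answer: WP = (x -> q) and g


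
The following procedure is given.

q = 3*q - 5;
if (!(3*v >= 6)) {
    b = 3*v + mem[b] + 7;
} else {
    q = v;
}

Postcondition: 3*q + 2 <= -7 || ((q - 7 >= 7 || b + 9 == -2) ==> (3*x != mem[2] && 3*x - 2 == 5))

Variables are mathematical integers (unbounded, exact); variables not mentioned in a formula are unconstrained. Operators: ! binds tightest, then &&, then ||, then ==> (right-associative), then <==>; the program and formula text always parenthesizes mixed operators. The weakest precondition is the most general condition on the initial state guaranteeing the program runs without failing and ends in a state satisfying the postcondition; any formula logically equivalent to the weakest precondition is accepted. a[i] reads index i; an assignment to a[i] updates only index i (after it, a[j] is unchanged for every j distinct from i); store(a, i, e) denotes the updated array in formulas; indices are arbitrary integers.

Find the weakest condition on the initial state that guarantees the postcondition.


Working backward. After the program, the postcondition 3*q + 2 <= -7 || ((q - 7 >= 7 || b + 9 == -2) ==> (3*x != mem[2] && 3*x - 2 == 5)) must hold; in canonical form it is 3*q <= -9 || ((q >= 14 || b == -11) ==> (3*x != mem[2] && 3*x == 7)).
Then branch requires 3*q <= -9 || ((q >= 14 || mem[b] + 3*v == -18) ==> (3*x != mem[2] && 3*x == 7)); else branch requires 3*v <= -9 || ((v >= 14 || b == -11) ==> (3*x != mem[2] && 3*x == 7)).
Before the if: ((!(3*v >= 6)) ==> (3*q <= -9 || ((q >= 14 || mem[b] + 3*v == -18) ==> (3*x != mem[2] && 3*x == 7)))) && (3*v >= 6 ==> (3*v <= -9 || ((v >= 14 || b == -11) ==> (3*x != mem[2] && 3*x == 7))))
Before q := 3*q - 5: ((!(3*v >= 6)) ==> (9*q <= 6 || ((3*q >= 19 || mem[b] + 3*v == -18) ==> (3*x != mem[2] && 3*x == 7)))) && (3*v >= 6 ==> (3*v <= -9 || ((v >= 14 || b == -11) ==> (3*x != mem[2] && 3*x == 7))))
Answer: WP = ((!(3*v >= 6)) ==> (9*q <= 6 || ((3*q >= 19 || mem[b] + 3*v == -18) ==> (3*x != mem[2] && 3*x == 7)))) && (3*v >= 6 ==> (3*v <= -9 || ((v >= 14 || b == -11) ==> (3*x != mem[2] && 3*x == 7))))


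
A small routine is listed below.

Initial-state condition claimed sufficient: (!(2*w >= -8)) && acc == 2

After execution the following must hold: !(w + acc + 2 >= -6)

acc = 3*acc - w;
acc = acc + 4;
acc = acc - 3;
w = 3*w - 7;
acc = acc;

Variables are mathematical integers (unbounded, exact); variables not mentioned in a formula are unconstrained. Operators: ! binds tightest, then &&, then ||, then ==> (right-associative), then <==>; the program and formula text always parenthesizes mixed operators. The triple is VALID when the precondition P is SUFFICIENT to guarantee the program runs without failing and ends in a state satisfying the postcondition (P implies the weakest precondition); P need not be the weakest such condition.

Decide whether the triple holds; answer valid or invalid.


Working backward. After the program, the postcondition !(w + acc + 2 >= -6) must hold; in canonical form it is !(acc + w >= -8).
Before acc := acc: !(acc + w >= -8)
Before w := 3*w - 7: !(acc + 3*w >= -1)
Before acc := acc - 3: !(acc + 3*w >= 2)
Before acc := acc + 4: !(acc + 3*w >= -2)
Before acc := 3*acc - w: !(3*acc + 2*w >= -2)
The weakest precondition is !(3*acc + 2*w >= -2).
Check whether (!(2*w >= -8)) && acc == 2 implies it.
Every state satisfying the precondition satisfies the weakest precondition: the implication holds.
Answer: valid
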